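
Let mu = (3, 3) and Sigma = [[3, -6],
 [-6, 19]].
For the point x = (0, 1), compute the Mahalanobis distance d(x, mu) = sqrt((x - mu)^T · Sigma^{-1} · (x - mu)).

Step 1 — centre the observation: (x - mu) = (-3, -2).

Step 2 — invert Sigma. det(Sigma) = 3·19 - (-6)² = 21.
  Sigma^{-1} = (1/det) · [[d, -b], [-b, a]] = [[0.9048, 0.2857],
 [0.2857, 0.1429]].

Step 3 — form the quadratic (x - mu)^T · Sigma^{-1} · (x - mu):
  Sigma^{-1} · (x - mu) = (-3.2857, -1.1429).
  (x - mu)^T · [Sigma^{-1} · (x - mu)] = (-3)·(-3.2857) + (-2)·(-1.1429) = 12.1429.

Step 4 — take square root: d = √(12.1429) ≈ 3.4847.

d(x, mu) = √(12.1429) ≈ 3.4847


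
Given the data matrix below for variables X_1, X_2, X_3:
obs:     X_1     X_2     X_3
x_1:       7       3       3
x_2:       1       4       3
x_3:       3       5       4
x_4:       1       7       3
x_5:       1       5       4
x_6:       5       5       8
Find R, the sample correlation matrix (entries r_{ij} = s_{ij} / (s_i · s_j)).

Step 1 — column means:
  mean(X_1) = (7 + 1 + 3 + 1 + 1 + 5) / 6 = 18/6 = 3
  mean(X_2) = (3 + 4 + 5 + 7 + 5 + 5) / 6 = 29/6 = 4.8333
  mean(X_3) = (3 + 3 + 4 + 3 + 4 + 8) / 6 = 25/6 = 4.1667

Step 2 — sample variances and covariances s[i,j] = (1/(n-1)) · Σ_k (x_{k,i} - mean_i) · (x_{k,j} - mean_j), with n-1 = 5:
  s[X_1,X_1] = ((4)·(4) + (-2)·(-2) + (0)·(0) + (-2)·(-2) + (-2)·(-2) + (2)·(2)) / 5 = 32/5 = 6.4
  s[X_1,X_2] = ((4)·(-1.8333) + (-2)·(-0.8333) + (0)·(0.1667) + (-2)·(2.1667) + (-2)·(0.1667) + (2)·(0.1667)) / 5 = -10/5 = -2
  s[X_1,X_3] = ((4)·(-1.1667) + (-2)·(-1.1667) + (0)·(-0.1667) + (-2)·(-1.1667) + (-2)·(-0.1667) + (2)·(3.8333)) / 5 = 8/5 = 1.6
  s[X_2,X_2] = ((-1.8333)·(-1.8333) + (-0.8333)·(-0.8333) + (0.1667)·(0.1667) + (2.1667)·(2.1667) + (0.1667)·(0.1667) + (0.1667)·(0.1667)) / 5 = 8.8333/5 = 1.7667
  s[X_2,X_3] = ((-1.8333)·(-1.1667) + (-0.8333)·(-1.1667) + (0.1667)·(-0.1667) + (2.1667)·(-1.1667) + (0.1667)·(-0.1667) + (0.1667)·(3.8333)) / 5 = 1.1667/5 = 0.2333
  s[X_3,X_3] = ((-1.1667)·(-1.1667) + (-1.1667)·(-1.1667) + (-0.1667)·(-0.1667) + (-1.1667)·(-1.1667) + (-0.1667)·(-0.1667) + (3.8333)·(3.8333)) / 5 = 18.8333/5 = 3.7667
  Sample standard deviations s_i = √(s[i,i]):
  s(X_1) = √(6.4) = 2.5298
  s(X_2) = √(1.7667) = 1.3292
  s(X_3) = √(3.7667) = 1.9408

Step 3 — r_{ij} = s_{ij} / (s_i · s_j):
  r[X_1,X_1] = 1 (diagonal).
  r[X_1,X_2] = -2 / (2.5298 · 1.3292) = -2 / 3.3625 = -0.5948
  r[X_1,X_3] = 1.6 / (2.5298 · 1.9408) = 1.6 / 4.9099 = 0.3259
  r[X_2,X_2] = 1 (diagonal).
  r[X_2,X_3] = 0.2333 / (1.3292 · 1.9408) = 0.2333 / 2.5796 = 0.0905
  r[X_3,X_3] = 1 (diagonal).

R is symmetric with unit diagonal. Assembling:

R = [[1, -0.5948, 0.3259],
 [-0.5948, 1, 0.0905],
 [0.3259, 0.0905, 1]]


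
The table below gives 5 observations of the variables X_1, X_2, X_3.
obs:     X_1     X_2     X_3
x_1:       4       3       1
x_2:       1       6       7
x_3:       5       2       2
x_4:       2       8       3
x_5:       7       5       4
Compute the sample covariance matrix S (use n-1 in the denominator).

Step 1 — column means:
  mean(X_1) = (4 + 1 + 5 + 2 + 7) / 5 = 19/5 = 3.8
  mean(X_2) = (3 + 6 + 2 + 8 + 5) / 5 = 24/5 = 4.8
  mean(X_3) = (1 + 7 + 2 + 3 + 4) / 5 = 17/5 = 3.4

Step 2 — sample covariance S[i,j] = (1/(n-1)) · Σ_k (x_{k,i} - mean_i) · (x_{k,j} - mean_j), with n-1 = 4.
  S[X_1,X_1] = ((0.2)·(0.2) + (-2.8)·(-2.8) + (1.2)·(1.2) + (-1.8)·(-1.8) + (3.2)·(3.2)) / 4 = 22.8/4 = 5.7
  S[X_1,X_2] = ((0.2)·(-1.8) + (-2.8)·(1.2) + (1.2)·(-2.8) + (-1.8)·(3.2) + (3.2)·(0.2)) / 4 = -12.2/4 = -3.05
  S[X_1,X_3] = ((0.2)·(-2.4) + (-2.8)·(3.6) + (1.2)·(-1.4) + (-1.8)·(-0.4) + (3.2)·(0.6)) / 4 = -9.6/4 = -2.4
  S[X_2,X_2] = ((-1.8)·(-1.8) + (1.2)·(1.2) + (-2.8)·(-2.8) + (3.2)·(3.2) + (0.2)·(0.2)) / 4 = 22.8/4 = 5.7
  S[X_2,X_3] = ((-1.8)·(-2.4) + (1.2)·(3.6) + (-2.8)·(-1.4) + (3.2)·(-0.4) + (0.2)·(0.6)) / 4 = 11.4/4 = 2.85
  S[X_3,X_3] = ((-2.4)·(-2.4) + (3.6)·(3.6) + (-1.4)·(-1.4) + (-0.4)·(-0.4) + (0.6)·(0.6)) / 4 = 21.2/4 = 5.3

S is symmetric (S[j,i] = S[i,j]). Assembling:

S = [[5.7, -3.05, -2.4],
 [-3.05, 5.7, 2.85],
 [-2.4, 2.85, 5.3]]


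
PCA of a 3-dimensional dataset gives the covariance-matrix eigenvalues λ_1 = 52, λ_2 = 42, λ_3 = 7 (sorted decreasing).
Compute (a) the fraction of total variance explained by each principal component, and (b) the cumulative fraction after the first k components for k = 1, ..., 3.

Step 1 — total variance = trace(Sigma) = Σ λ_i = 52 + 42 + 7 = 101.

Step 2 — fraction explained by component i = λ_i / Σ λ:
  PC1: 52/101 = 0.5149
  PC2: 42/101 = 0.4158
  PC3: 7/101 = 0.0693

Step 3 — cumulative fraction after k components = (λ_1 + ... + λ_k) / Σ λ:
  k = 1: 52/101 = 0.5149
  k = 2: (52 + 42)/101 = 94/101 = 0.9307
  k = 3: (52 + 42 + 7)/101 = 101/101 = 1

Summary (fraction, with percent):

explained: PC1 0.5149 (51.49%), PC2 0.4158 (41.58%), PC3 0.0693 (6.93%);  cumulative: 0.5149, 0.9307, 1


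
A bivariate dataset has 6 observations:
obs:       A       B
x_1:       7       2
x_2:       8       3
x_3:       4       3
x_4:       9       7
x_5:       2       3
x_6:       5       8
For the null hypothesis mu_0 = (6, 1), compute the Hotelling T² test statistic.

Step 1 — sample mean vector:
  mean(A) = (7 + 8 + 4 + 9 + 2 + 5) / 6 = 35/6 = 5.8333
  mean(B) = (2 + 3 + 3 + 7 + 3 + 8) / 6 = 26/6 = 4.3333
  x̄ = (5.8333, 4.3333),  deviation x̄ - mu_0 = (5.8333, 4.3333) - (6, 1) = (-0.1667, 3.3333).

Step 2 — sample covariance matrix, S[i,j] = (1/(n-1)) · Σ_k (x_{k,i} - mean_i) · (x_{k,j} - mean_j), divisor n-1 = 5:
  S[A,A] = ((1.1667)·(1.1667) + (2.1667)·(2.1667) + (-1.8333)·(-1.8333) + (3.1667)·(3.1667) + (-3.8333)·(-3.8333) + (-0.8333)·(-0.8333)) / 5 = 34.8333/5 = 6.9667
  S[A,B] = ((1.1667)·(-2.3333) + (2.1667)·(-1.3333) + (-1.8333)·(-1.3333) + (3.1667)·(2.6667) + (-3.8333)·(-1.3333) + (-0.8333)·(3.6667)) / 5 = 7.3333/5 = 1.4667
  S[B,B] = ((-2.3333)·(-2.3333) + (-1.3333)·(-1.3333) + (-1.3333)·(-1.3333) + (2.6667)·(2.6667) + (-1.3333)·(-1.3333) + (3.6667)·(3.6667)) / 5 = 31.3333/5 = 6.2667
  S = [[6.9667, 1.4667],
 [1.4667, 6.2667]].

Step 3 — invert S. det(S) = 6.9667·6.2667 - (1.4667)² = 41.5067.
  S^{-1} = (1/det) · [[d, -b], [-b, a]] = [[0.151, -0.0353],
 [-0.0353, 0.1678]].

Step 4 — quadratic form (x̄ - mu_0)^T · S^{-1} · (x̄ - mu_0):
  S^{-1} · (x̄ - mu_0) = (-0.1429, 0.5654),
  (x̄ - mu_0)^T · [...] = (-0.1667)·(-0.1429) + (3.3333)·(0.5654) = 1.9084.

Step 5 — scale by n: T² = 6 · 1.9084 = 11.4504.

T² ≈ 11.4504


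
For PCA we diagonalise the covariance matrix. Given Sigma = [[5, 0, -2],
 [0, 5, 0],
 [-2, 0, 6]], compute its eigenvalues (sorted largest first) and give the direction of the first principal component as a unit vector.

Step 1 — characteristic polynomial p(λ) = det(λI - Sigma) = λ³ - tr·λ² + c_1·λ - det, where tr = trace, c_1 = sum of the principal 2×2 minors, det = det(Sigma):
  tr = 5 + 5 + 6 = 16,
  c_1 = (5·5 - (0)²) + (5·6 - (-2)²) + (5·6 - (0)²) = 25 + 26 + 30 = 81,
  det = 5·(5·6 - (0)²) - (0)·((0)·6 - (0)·(-2)) + (-2)·((0)·(0) - 5·(-2)) = 5·(30) - (0)·(0) + (-2)·(10) = 130.
  So p(λ) = λ³ - 16λ² + 81λ - 130.
Step 2 — look for an integer root (rational root theorem: any rational root is an integer divisor of 130). Testing λ = 5:
  p(5) = 125 - 400 + 405 - 130 = 0  ✓
  Dividing out (λ - 5): p(λ) = (λ - 5)(λ² - 11λ + 26).
Step 3 — remaining eigenvalues from the quadratic λ² - 11λ + 26 = 0:
  Δ = 11² - 4·26 = 121 - 104 = 17,  λ = (11 ± √17)/2 = (11 ± 4.1231)/2 ≈ 7.5616 or 3.4384.
  Sorted: λ_1 = 7.5616,  λ_2 = 5,  λ_3 = 3.4384  (check: sum = 16 = tr ✓).

Step 4 — unit eigenvector for λ_1 ≈ 7.5616: v spans the null space of (Sigma - λ_1 I), whose rows are
  r_1 = (-2.5616, 0, -2),  r_2 = (0, -2.5616, 0),  r_3 = (-2, 0, -1.5616).
  v is orthogonal to every row, so take v ∝ r_1 × r_2 = ((0)·(0) - (-2)·(-2.5616), (-2)·(0) - (-2.5616)·(0), (-2.5616)·(-2.5616) - (0)·(0)) ≈ (-5.1231, 0, 6.5616).
  Rescale (multiply by -1 so the first nonzero entry is positive): u = (5.1231, 0, -6.5616).
  ||u|| = √((5.1231)² + (0)² + (-6.5616)²) = √(69.3002) ≈ 8.3247,  v_1 = u/||u|| ≈ (0.6154, 0, -0.7882) (||v_1|| = 1).

λ_1 = 7.5616,  λ_2 = 5,  λ_3 = 3.4384;  v_1 ≈ (0.6154, 0, -0.7882)


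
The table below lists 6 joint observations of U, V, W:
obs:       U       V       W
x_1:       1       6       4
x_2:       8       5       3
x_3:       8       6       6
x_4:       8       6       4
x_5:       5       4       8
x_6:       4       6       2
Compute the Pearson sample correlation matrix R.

Step 1 — column means:
  mean(U) = (1 + 8 + 8 + 8 + 5 + 4) / 6 = 34/6 = 5.6667
  mean(V) = (6 + 5 + 6 + 6 + 4 + 6) / 6 = 33/6 = 5.5
  mean(W) = (4 + 3 + 6 + 4 + 8 + 2) / 6 = 27/6 = 4.5

Step 2 — sample variances and covariances s[i,j] = (1/(n-1)) · Σ_k (x_{k,i} - mean_i) · (x_{k,j} - mean_j), with n-1 = 5:
  s[U,U] = ((-4.6667)·(-4.6667) + (2.3333)·(2.3333) + (2.3333)·(2.3333) + (2.3333)·(2.3333) + (-0.6667)·(-0.6667) + (-1.6667)·(-1.6667)) / 5 = 41.3333/5 = 8.2667
  s[U,V] = ((-4.6667)·(0.5) + (2.3333)·(-0.5) + (2.3333)·(0.5) + (2.3333)·(0.5) + (-0.6667)·(-1.5) + (-1.6667)·(0.5)) / 5 = -1/5 = -0.2
  s[U,W] = ((-4.6667)·(-0.5) + (2.3333)·(-1.5) + (2.3333)·(1.5) + (2.3333)·(-0.5) + (-0.6667)·(3.5) + (-1.6667)·(-2.5)) / 5 = 3/5 = 0.6
  s[V,V] = ((0.5)·(0.5) + (-0.5)·(-0.5) + (0.5)·(0.5) + (0.5)·(0.5) + (-1.5)·(-1.5) + (0.5)·(0.5)) / 5 = 3.5/5 = 0.7
  s[V,W] = ((0.5)·(-0.5) + (-0.5)·(-1.5) + (0.5)·(1.5) + (0.5)·(-0.5) + (-1.5)·(3.5) + (0.5)·(-2.5)) / 5 = -5.5/5 = -1.1
  s[W,W] = ((-0.5)·(-0.5) + (-1.5)·(-1.5) + (1.5)·(1.5) + (-0.5)·(-0.5) + (3.5)·(3.5) + (-2.5)·(-2.5)) / 5 = 23.5/5 = 4.7
  Sample standard deviations s_i = √(s[i,i]):
  s(U) = √(8.2667) = 2.8752
  s(V) = √(0.7) = 0.8367
  s(W) = √(4.7) = 2.1679

Step 3 — r_{ij} = s_{ij} / (s_i · s_j):
  r[U,U] = 1 (diagonal).
  r[U,V] = -0.2 / (2.8752 · 0.8367) = -0.2 / 2.4055 = -0.0831
  r[U,W] = 0.6 / (2.8752 · 2.1679) = 0.6 / 6.2332 = 0.0963
  r[V,V] = 1 (diagonal).
  r[V,W] = -1.1 / (0.8367 · 2.1679) = -1.1 / 1.8138 = -0.6064
  r[W,W] = 1 (diagonal).

R is symmetric with unit diagonal. Assembling:

R = [[1, -0.0831, 0.0963],
 [-0.0831, 1, -0.6064],
 [0.0963, -0.6064, 1]]


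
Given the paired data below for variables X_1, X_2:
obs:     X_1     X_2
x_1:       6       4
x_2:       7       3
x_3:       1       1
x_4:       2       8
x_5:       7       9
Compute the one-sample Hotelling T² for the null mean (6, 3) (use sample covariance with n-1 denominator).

Step 1 — sample mean vector:
  mean(X_1) = (6 + 7 + 1 + 2 + 7) / 5 = 23/5 = 4.6
  mean(X_2) = (4 + 3 + 1 + 8 + 9) / 5 = 25/5 = 5
  x̄ = (4.6, 5),  deviation x̄ - mu_0 = (4.6, 5) - (6, 3) = (-1.4, 2).

Step 2 — sample covariance matrix, S[i,j] = (1/(n-1)) · Σ_k (x_{k,i} - mean_i) · (x_{k,j} - mean_j), divisor n-1 = 4:
  S[X_1,X_1] = ((1.4)·(1.4) + (2.4)·(2.4) + (-3.6)·(-3.6) + (-2.6)·(-2.6) + (2.4)·(2.4)) / 4 = 33.2/4 = 8.3
  S[X_1,X_2] = ((1.4)·(-1) + (2.4)·(-2) + (-3.6)·(-4) + (-2.6)·(3) + (2.4)·(4)) / 4 = 10/4 = 2.5
  S[X_2,X_2] = ((-1)·(-1) + (-2)·(-2) + (-4)·(-4) + (3)·(3) + (4)·(4)) / 4 = 46/4 = 11.5
  S = [[8.3, 2.5],
 [2.5, 11.5]].

Step 3 — invert S. det(S) = 8.3·11.5 - (2.5)² = 89.2.
  S^{-1} = (1/det) · [[d, -b], [-b, a]] = [[0.1289, -0.028],
 [-0.028, 0.093]].

Step 4 — quadratic form (x̄ - mu_0)^T · S^{-1} · (x̄ - mu_0):
  S^{-1} · (x̄ - mu_0) = (-0.2365, 0.2253),
  (x̄ - mu_0)^T · [...] = (-1.4)·(-0.2365) + (2)·(0.2253) = 0.7818.

Step 5 — scale by n: T² = 5 · 0.7818 = 3.9092.

T² ≈ 3.9092


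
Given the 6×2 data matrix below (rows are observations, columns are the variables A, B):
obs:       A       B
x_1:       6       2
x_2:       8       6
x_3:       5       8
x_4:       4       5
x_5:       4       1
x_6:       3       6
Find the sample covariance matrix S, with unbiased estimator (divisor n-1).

Step 1 — column means:
  mean(A) = (6 + 8 + 5 + 4 + 4 + 3) / 6 = 30/6 = 5
  mean(B) = (2 + 6 + 8 + 5 + 1 + 6) / 6 = 28/6 = 4.6667

Step 2 — sample covariance S[i,j] = (1/(n-1)) · Σ_k (x_{k,i} - mean_i) · (x_{k,j} - mean_j), with n-1 = 5.
  S[A,A] = ((1)·(1) + (3)·(3) + (0)·(0) + (-1)·(-1) + (-1)·(-1) + (-2)·(-2)) / 5 = 16/5 = 3.2
  S[A,B] = ((1)·(-2.6667) + (3)·(1.3333) + (0)·(3.3333) + (-1)·(0.3333) + (-1)·(-3.6667) + (-2)·(1.3333)) / 5 = 2/5 = 0.4
  S[B,B] = ((-2.6667)·(-2.6667) + (1.3333)·(1.3333) + (3.3333)·(3.3333) + (0.3333)·(0.3333) + (-3.6667)·(-3.6667) + (1.3333)·(1.3333)) / 5 = 35.3333/5 = 7.0667

S is symmetric (S[j,i] = S[i,j]). Assembling:

S = [[3.2, 0.4],
 [0.4, 7.0667]]


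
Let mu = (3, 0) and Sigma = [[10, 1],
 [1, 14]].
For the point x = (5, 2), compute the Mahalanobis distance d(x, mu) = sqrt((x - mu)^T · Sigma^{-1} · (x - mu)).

Step 1 — centre the observation: (x - mu) = (2, 2).

Step 2 — invert Sigma. det(Sigma) = 10·14 - (1)² = 139.
  Sigma^{-1} = (1/det) · [[d, -b], [-b, a]] = [[0.1007, -0.0072],
 [-0.0072, 0.0719]].

Step 3 — form the quadratic (x - mu)^T · Sigma^{-1} · (x - mu):
  Sigma^{-1} · (x - mu) = (0.1871, 0.1295).
  (x - mu)^T · [Sigma^{-1} · (x - mu)] = (2)·(0.1871) + (2)·(0.1295) = 0.6331.

Step 4 — take square root: d = √(0.6331) ≈ 0.7957.

d(x, mu) = √(0.6331) ≈ 0.7957


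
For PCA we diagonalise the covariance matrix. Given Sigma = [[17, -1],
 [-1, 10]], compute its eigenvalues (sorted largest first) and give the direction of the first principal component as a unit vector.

Step 1 — characteristic polynomial of 2×2 Sigma:
  det(Sigma - λI) = λ² - trace · λ + det = 0.
  trace = 17 + 10 = 27, det = 17·10 - (-1)² = 169.
Step 2 — discriminant:
  Δ = trace² - 4·det = 729 - 676 = 53.
Step 3 — eigenvalues:
  λ = (trace ± √Δ)/2 = (27 ± 7.2801)/2,
  λ_1 = 17.1401,  λ_2 = 9.8599.

Step 4 — unit eigenvector for λ_1: solve (Sigma - λ_1 I)v = 0. First row:
  (17 - 17.1401)·v_x + (-1)·v_y = 0, i.e. (-0.1401)·v_x + (-1)·v_y = 0,
  so v ∝ (b, λ_1 - a) = (-1, 0.1401); multiply by -1 so the first entry is positive: u = (1, -0.1401).
  ||u|| = √((1)² + (-0.1401)²) = √(1.0196) ≈ 1.0098,
  v_1 = u/||u|| ≈ (0.9903, -0.1387) (||v_1|| = 1).

λ_1 = 17.1401,  λ_2 = 9.8599;  v_1 ≈ (0.9903, -0.1387)


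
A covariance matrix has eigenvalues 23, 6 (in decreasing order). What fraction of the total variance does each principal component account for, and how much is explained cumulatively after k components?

Step 1 — total variance = trace(Sigma) = Σ λ_i = 23 + 6 = 29.

Step 2 — fraction explained by component i = λ_i / Σ λ:
  PC1: 23/29 = 0.7931
  PC2: 6/29 = 0.2069

Step 3 — cumulative fraction after k components = (λ_1 + ... + λ_k) / Σ λ:
  k = 1: 23/29 = 0.7931
  k = 2: (23 + 6)/29 = 29/29 = 1

Summary (fraction, with percent):

explained: PC1 0.7931 (79.31%), PC2 0.2069 (20.69%);  cumulative: 0.7931, 1


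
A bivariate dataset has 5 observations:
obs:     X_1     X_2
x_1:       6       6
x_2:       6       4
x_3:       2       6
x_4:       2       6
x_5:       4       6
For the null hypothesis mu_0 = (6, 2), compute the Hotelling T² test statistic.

Step 1 — sample mean vector:
  mean(X_1) = (6 + 6 + 2 + 2 + 4) / 5 = 20/5 = 4
  mean(X_2) = (6 + 4 + 6 + 6 + 6) / 5 = 28/5 = 5.6
  x̄ = (4, 5.6),  deviation x̄ - mu_0 = (4, 5.6) - (6, 2) = (-2, 3.6).

Step 2 — sample covariance matrix, S[i,j] = (1/(n-1)) · Σ_k (x_{k,i} - mean_i) · (x_{k,j} - mean_j), divisor n-1 = 4:
  S[X_1,X_1] = ((2)·(2) + (2)·(2) + (-2)·(-2) + (-2)·(-2) + (0)·(0)) / 4 = 16/4 = 4
  S[X_1,X_2] = ((2)·(0.4) + (2)·(-1.6) + (-2)·(0.4) + (-2)·(0.4) + (0)·(0.4)) / 4 = -4/4 = -1
  S[X_2,X_2] = ((0.4)·(0.4) + (-1.6)·(-1.6) + (0.4)·(0.4) + (0.4)·(0.4) + (0.4)·(0.4)) / 4 = 3.2/4 = 0.8
  S = [[4, -1],
 [-1, 0.8]].

Step 3 — invert S. det(S) = 4·0.8 - (-1)² = 2.2.
  S^{-1} = (1/det) · [[d, -b], [-b, a]] = [[0.3636, 0.4545],
 [0.4545, 1.8182]].

Step 4 — quadratic form (x̄ - mu_0)^T · S^{-1} · (x̄ - mu_0):
  S^{-1} · (x̄ - mu_0) = (0.9091, 5.6364),
  (x̄ - mu_0)^T · [...] = (-2)·(0.9091) + (3.6)·(5.6364) = 18.4727.

Step 5 — scale by n: T² = 5 · 18.4727 = 92.3636.

T² ≈ 92.3636


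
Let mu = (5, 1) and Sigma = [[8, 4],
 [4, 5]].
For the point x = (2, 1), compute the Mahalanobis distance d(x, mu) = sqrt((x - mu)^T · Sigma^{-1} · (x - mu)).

Step 1 — centre the observation: (x - mu) = (-3, 0).

Step 2 — invert Sigma. det(Sigma) = 8·5 - (4)² = 24.
  Sigma^{-1} = (1/det) · [[d, -b], [-b, a]] = [[0.2083, -0.1667],
 [-0.1667, 0.3333]].

Step 3 — form the quadratic (x - mu)^T · Sigma^{-1} · (x - mu):
  Sigma^{-1} · (x - mu) = (-0.625, 0.5).
  (x - mu)^T · [Sigma^{-1} · (x - mu)] = (-3)·(-0.625) + (0)·(0.5) = 1.875.

Step 4 — take square root: d = √(1.875) ≈ 1.3693.

d(x, mu) = √(1.875) ≈ 1.3693


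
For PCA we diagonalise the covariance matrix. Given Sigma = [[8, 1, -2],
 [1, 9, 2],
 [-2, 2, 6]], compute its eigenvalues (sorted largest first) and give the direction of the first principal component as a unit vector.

Step 1 — characteristic polynomial p(λ) = det(λI - Sigma) = λ³ - tr·λ² + c_1·λ - det, where tr = trace, c_1 = sum of the principal 2×2 minors, det = det(Sigma):
  tr = 8 + 9 + 6 = 23,
  c_1 = (8·9 - (1)²) + (8·6 - (-2)²) + (9·6 - (2)²) = 71 + 44 + 50 = 165,
  det = 8·(9·6 - (2)²) - (1)·((1)·6 - (2)·(-2)) + (-2)·((1)·(2) - 9·(-2)) = 8·(50) - (1)·(10) + (-2)·(20) = 350.
  So p(λ) = λ³ - 23λ² + 165λ - 350.
Step 2 — look for an integer root (rational root theorem: any rational root is an integer divisor of 350). Testing λ = 10:
  p(10) = 1000 - 2300 + 1650 - 350 = 0  ✓
  Dividing out (λ - 10): p(λ) = (λ - 10)(λ² - 13λ + 35).
Step 3 — remaining eigenvalues from the quadratic λ² - 13λ + 35 = 0:
  Δ = 13² - 4·35 = 169 - 140 = 29,  λ = (13 ± √29)/2 = (13 ± 5.3852)/2 ≈ 9.1926 or 3.8074.
  Sorted: λ_1 = 10,  λ_2 = 9.1926,  λ_3 = 3.8074  (check: sum = 23 = tr ✓).

Step 4 — unit eigenvector for λ_1 = 10: v spans the null space of (Sigma - λ_1 I), whose rows are
  r_1 = (-2, 1, -2),  r_2 = (1, -1, 2),  r_3 = (-2, 2, -4).
  v is orthogonal to every row, so take v ∝ r_1 × r_2 = ((1)·(2) - (-2)·(-1), (-2)·(1) - (-2)·(2), (-2)·(-1) - (1)·(1)) = (0, 2, 1).
  Let u = (0, 2, 1).
  ||u|| = √((0)² + (2)² + (1)²) = √(5) ≈ 2.2361,  v_1 = u/||u|| ≈ (0, 0.8944, 0.4472) (||v_1|| = 1).

λ_1 = 10,  λ_2 = 9.1926,  λ_3 = 3.8074;  v_1 ≈ (0, 0.8944, 0.4472)


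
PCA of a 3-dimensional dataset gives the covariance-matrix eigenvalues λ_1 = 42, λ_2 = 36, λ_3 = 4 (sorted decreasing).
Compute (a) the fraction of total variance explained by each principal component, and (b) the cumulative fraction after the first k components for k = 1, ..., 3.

Step 1 — total variance = trace(Sigma) = Σ λ_i = 42 + 36 + 4 = 82.

Step 2 — fraction explained by component i = λ_i / Σ λ:
  PC1: 42/82 = 0.5122
  PC2: 36/82 = 0.439
  PC3: 4/82 = 0.0488

Step 3 — cumulative fraction after k components = (λ_1 + ... + λ_k) / Σ λ:
  k = 1: 42/82 = 0.5122
  k = 2: (42 + 36)/82 = 78/82 = 0.9512
  k = 3: (42 + 36 + 4)/82 = 82/82 = 1

Summary (fraction, with percent):

explained: PC1 0.5122 (51.22%), PC2 0.439 (43.9%), PC3 0.0488 (4.88%);  cumulative: 0.5122, 0.9512, 1


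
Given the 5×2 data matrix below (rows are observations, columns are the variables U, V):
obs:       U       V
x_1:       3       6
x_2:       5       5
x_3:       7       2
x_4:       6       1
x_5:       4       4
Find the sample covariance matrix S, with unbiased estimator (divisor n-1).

Step 1 — column means:
  mean(U) = (3 + 5 + 7 + 6 + 4) / 5 = 25/5 = 5
  mean(V) = (6 + 5 + 2 + 1 + 4) / 5 = 18/5 = 3.6

Step 2 — sample covariance S[i,j] = (1/(n-1)) · Σ_k (x_{k,i} - mean_i) · (x_{k,j} - mean_j), with n-1 = 4.
  S[U,U] = ((-2)·(-2) + (0)·(0) + (2)·(2) + (1)·(1) + (-1)·(-1)) / 4 = 10/4 = 2.5
  S[U,V] = ((-2)·(2.4) + (0)·(1.4) + (2)·(-1.6) + (1)·(-2.6) + (-1)·(0.4)) / 4 = -11/4 = -2.75
  S[V,V] = ((2.4)·(2.4) + (1.4)·(1.4) + (-1.6)·(-1.6) + (-2.6)·(-2.6) + (0.4)·(0.4)) / 4 = 17.2/4 = 4.3

S is symmetric (S[j,i] = S[i,j]). Assembling:

S = [[2.5, -2.75],
 [-2.75, 4.3]]


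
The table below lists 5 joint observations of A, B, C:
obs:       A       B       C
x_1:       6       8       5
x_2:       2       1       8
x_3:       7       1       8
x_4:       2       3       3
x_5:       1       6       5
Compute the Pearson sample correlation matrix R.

Step 1 — column means:
  mean(A) = (6 + 2 + 7 + 2 + 1) / 5 = 18/5 = 3.6
  mean(B) = (8 + 1 + 1 + 3 + 6) / 5 = 19/5 = 3.8
  mean(C) = (5 + 8 + 8 + 3 + 5) / 5 = 29/5 = 5.8

Step 2 — sample variances and covariances s[i,j] = (1/(n-1)) · Σ_k (x_{k,i} - mean_i) · (x_{k,j} - mean_j), with n-1 = 4:
  s[A,A] = ((2.4)·(2.4) + (-1.6)·(-1.6) + (3.4)·(3.4) + (-1.6)·(-1.6) + (-2.6)·(-2.6)) / 4 = 29.2/4 = 7.3
  s[A,B] = ((2.4)·(4.2) + (-1.6)·(-2.8) + (3.4)·(-2.8) + (-1.6)·(-0.8) + (-2.6)·(2.2)) / 4 = 0.6/4 = 0.15
  s[A,C] = ((2.4)·(-0.8) + (-1.6)·(2.2) + (3.4)·(2.2) + (-1.6)·(-2.8) + (-2.6)·(-0.8)) / 4 = 8.6/4 = 2.15
  s[B,B] = ((4.2)·(4.2) + (-2.8)·(-2.8) + (-2.8)·(-2.8) + (-0.8)·(-0.8) + (2.2)·(2.2)) / 4 = 38.8/4 = 9.7
  s[B,C] = ((4.2)·(-0.8) + (-2.8)·(2.2) + (-2.8)·(2.2) + (-0.8)·(-2.8) + (2.2)·(-0.8)) / 4 = -15.2/4 = -3.8
  s[C,C] = ((-0.8)·(-0.8) + (2.2)·(2.2) + (2.2)·(2.2) + (-2.8)·(-2.8) + (-0.8)·(-0.8)) / 4 = 18.8/4 = 4.7
  Sample standard deviations s_i = √(s[i,i]):
  s(A) = √(7.3) = 2.7019
  s(B) = √(9.7) = 3.1145
  s(C) = √(4.7) = 2.1679

Step 3 — r_{ij} = s_{ij} / (s_i · s_j):
  r[A,A] = 1 (diagonal).
  r[A,B] = 0.15 / (2.7019 · 3.1145) = 0.15 / 8.4149 = 0.0178
  r[A,C] = 2.15 / (2.7019 · 2.1679) = 2.15 / 5.8575 = 0.3671
  r[B,B] = 1 (diagonal).
  r[B,C] = -3.8 / (3.1145 · 2.1679) = -3.8 / 6.752 = -0.5628
  r[C,C] = 1 (diagonal).

R is symmetric with unit diagonal. Assembling:

R = [[1, 0.0178, 0.3671],
 [0.0178, 1, -0.5628],
 [0.3671, -0.5628, 1]]


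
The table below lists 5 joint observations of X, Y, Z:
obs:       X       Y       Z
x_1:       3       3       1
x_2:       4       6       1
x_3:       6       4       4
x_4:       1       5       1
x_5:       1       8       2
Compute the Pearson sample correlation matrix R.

Step 1 — column means:
  mean(X) = (3 + 4 + 6 + 1 + 1) / 5 = 15/5 = 3
  mean(Y) = (3 + 6 + 4 + 5 + 8) / 5 = 26/5 = 5.2
  mean(Z) = (1 + 1 + 4 + 1 + 2) / 5 = 9/5 = 1.8

Step 2 — sample variances and covariances s[i,j] = (1/(n-1)) · Σ_k (x_{k,i} - mean_i) · (x_{k,j} - mean_j), with n-1 = 4:
  s[X,X] = ((0)·(0) + (1)·(1) + (3)·(3) + (-2)·(-2) + (-2)·(-2)) / 4 = 18/4 = 4.5
  s[X,Y] = ((0)·(-2.2) + (1)·(0.8) + (3)·(-1.2) + (-2)·(-0.2) + (-2)·(2.8)) / 4 = -8/4 = -2
  s[X,Z] = ((0)·(-0.8) + (1)·(-0.8) + (3)·(2.2) + (-2)·(-0.8) + (-2)·(0.2)) / 4 = 7/4 = 1.75
  s[Y,Y] = ((-2.2)·(-2.2) + (0.8)·(0.8) + (-1.2)·(-1.2) + (-0.2)·(-0.2) + (2.8)·(2.8)) / 4 = 14.8/4 = 3.7
  s[Y,Z] = ((-2.2)·(-0.8) + (0.8)·(-0.8) + (-1.2)·(2.2) + (-0.2)·(-0.8) + (2.8)·(0.2)) / 4 = -0.8/4 = -0.2
  s[Z,Z] = ((-0.8)·(-0.8) + (-0.8)·(-0.8) + (2.2)·(2.2) + (-0.8)·(-0.8) + (0.2)·(0.2)) / 4 = 6.8/4 = 1.7
  Sample standard deviations s_i = √(s[i,i]):
  s(X) = √(4.5) = 2.1213
  s(Y) = √(3.7) = 1.9235
  s(Z) = √(1.7) = 1.3038

Step 3 — r_{ij} = s_{ij} / (s_i · s_j):
  r[X,X] = 1 (diagonal).
  r[X,Y] = -2 / (2.1213 · 1.9235) = -2 / 4.0804 = -0.4901
  r[X,Z] = 1.75 / (2.1213 · 1.3038) = 1.75 / 2.7659 = 0.6327
  r[Y,Y] = 1 (diagonal).
  r[Y,Z] = -0.2 / (1.9235 · 1.3038) = -0.2 / 2.508 = -0.0797
  r[Z,Z] = 1 (diagonal).

R is symmetric with unit diagonal. Assembling:

R = [[1, -0.4901, 0.6327],
 [-0.4901, 1, -0.0797],
 [0.6327, -0.0797, 1]]


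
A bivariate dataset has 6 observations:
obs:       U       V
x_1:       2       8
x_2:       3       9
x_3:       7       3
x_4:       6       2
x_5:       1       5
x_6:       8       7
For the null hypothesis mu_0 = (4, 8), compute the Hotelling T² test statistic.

Step 1 — sample mean vector:
  mean(U) = (2 + 3 + 7 + 6 + 1 + 8) / 6 = 27/6 = 4.5
  mean(V) = (8 + 9 + 3 + 2 + 5 + 7) / 6 = 34/6 = 5.6667
  x̄ = (4.5, 5.6667),  deviation x̄ - mu_0 = (4.5, 5.6667) - (4, 8) = (0.5, -2.3333).

Step 2 — sample covariance matrix, S[i,j] = (1/(n-1)) · Σ_k (x_{k,i} - mean_i) · (x_{k,j} - mean_j), divisor n-1 = 5:
  S[U,U] = ((-2.5)·(-2.5) + (-1.5)·(-1.5) + (2.5)·(2.5) + (1.5)·(1.5) + (-3.5)·(-3.5) + (3.5)·(3.5)) / 5 = 41.5/5 = 8.3
  S[U,V] = ((-2.5)·(2.3333) + (-1.5)·(3.3333) + (2.5)·(-2.6667) + (1.5)·(-3.6667) + (-3.5)·(-0.6667) + (3.5)·(1.3333)) / 5 = -16/5 = -3.2
  S[V,V] = ((2.3333)·(2.3333) + (3.3333)·(3.3333) + (-2.6667)·(-2.6667) + (-3.6667)·(-3.6667) + (-0.6667)·(-0.6667) + (1.3333)·(1.3333)) / 5 = 39.3333/5 = 7.8667
  S = [[8.3, -3.2],
 [-3.2, 7.8667]].

Step 3 — invert S. det(S) = 8.3·7.8667 - (-3.2)² = 55.0533.
  S^{-1} = (1/det) · [[d, -b], [-b, a]] = [[0.1429, 0.0581],
 [0.0581, 0.1508]].

Step 4 — quadratic form (x̄ - mu_0)^T · S^{-1} · (x̄ - mu_0):
  S^{-1} · (x̄ - mu_0) = (-0.0642, -0.3227),
  (x̄ - mu_0)^T · [...] = (0.5)·(-0.0642) + (-2.3333)·(-0.3227) = 0.7209.

Step 5 — scale by n: T² = 6 · 0.7209 = 4.3255.

T² ≈ 4.3255


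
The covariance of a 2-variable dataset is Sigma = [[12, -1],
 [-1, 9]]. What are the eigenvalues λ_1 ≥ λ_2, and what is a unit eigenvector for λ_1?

Step 1 — characteristic polynomial of 2×2 Sigma:
  det(Sigma - λI) = λ² - trace · λ + det = 0.
  trace = 12 + 9 = 21, det = 12·9 - (-1)² = 107.
Step 2 — discriminant:
  Δ = trace² - 4·det = 441 - 428 = 13.
Step 3 — eigenvalues:
  λ = (trace ± √Δ)/2 = (21 ± 3.6056)/2,
  λ_1 = 12.3028,  λ_2 = 8.6972.

Step 4 — unit eigenvector for λ_1: solve (Sigma - λ_1 I)v = 0. First row:
  (12 - 12.3028)·v_x + (-1)·v_y = 0, i.e. (-0.3028)·v_x + (-1)·v_y = 0,
  so v ∝ (b, λ_1 - a) = (-1, 0.3028); multiply by -1 so the first entry is positive: u = (1, -0.3028).
  ||u|| = √((1)² + (-0.3028)²) = √(1.0917) ≈ 1.0448,
  v_1 = u/||u|| ≈ (0.9571, -0.2898) (||v_1|| = 1).

λ_1 = 12.3028,  λ_2 = 8.6972;  v_1 ≈ (0.9571, -0.2898)


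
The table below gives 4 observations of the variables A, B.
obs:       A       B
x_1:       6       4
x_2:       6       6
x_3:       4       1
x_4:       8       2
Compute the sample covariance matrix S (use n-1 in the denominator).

Step 1 — column means:
  mean(A) = (6 + 6 + 4 + 8) / 4 = 24/4 = 6
  mean(B) = (4 + 6 + 1 + 2) / 4 = 13/4 = 3.25

Step 2 — sample covariance S[i,j] = (1/(n-1)) · Σ_k (x_{k,i} - mean_i) · (x_{k,j} - mean_j), with n-1 = 3.
  S[A,A] = ((0)·(0) + (0)·(0) + (-2)·(-2) + (2)·(2)) / 3 = 8/3 = 2.6667
  S[A,B] = ((0)·(0.75) + (0)·(2.75) + (-2)·(-2.25) + (2)·(-1.25)) / 3 = 2/3 = 0.6667
  S[B,B] = ((0.75)·(0.75) + (2.75)·(2.75) + (-2.25)·(-2.25) + (-1.25)·(-1.25)) / 3 = 14.75/3 = 4.9167

S is symmetric (S[j,i] = S[i,j]). Assembling:

S = [[2.6667, 0.6667],
 [0.6667, 4.9167]]


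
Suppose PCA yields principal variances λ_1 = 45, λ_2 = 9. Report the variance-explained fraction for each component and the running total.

Step 1 — total variance = trace(Sigma) = Σ λ_i = 45 + 9 = 54.

Step 2 — fraction explained by component i = λ_i / Σ λ:
  PC1: 45/54 = 0.8333
  PC2: 9/54 = 0.1667

Step 3 — cumulative fraction after k components = (λ_1 + ... + λ_k) / Σ λ:
  k = 1: 45/54 = 0.8333
  k = 2: (45 + 9)/54 = 54/54 = 1

Summary (fraction, with percent):

explained: PC1 0.8333 (83.33%), PC2 0.1667 (16.67%);  cumulative: 0.8333, 1


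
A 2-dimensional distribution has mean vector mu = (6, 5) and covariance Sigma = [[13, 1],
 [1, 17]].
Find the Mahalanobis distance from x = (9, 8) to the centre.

Step 1 — centre the observation: (x - mu) = (3, 3).

Step 2 — invert Sigma. det(Sigma) = 13·17 - (1)² = 220.
  Sigma^{-1} = (1/det) · [[d, -b], [-b, a]] = [[0.0773, -0.0045],
 [-0.0045, 0.0591]].

Step 3 — form the quadratic (x - mu)^T · Sigma^{-1} · (x - mu):
  Sigma^{-1} · (x - mu) = (0.2182, 0.1636).
  (x - mu)^T · [Sigma^{-1} · (x - mu)] = (3)·(0.2182) + (3)·(0.1636) = 1.1455.

Step 4 — take square root: d = √(1.1455) ≈ 1.0703.

d(x, mu) = √(1.1455) ≈ 1.0703


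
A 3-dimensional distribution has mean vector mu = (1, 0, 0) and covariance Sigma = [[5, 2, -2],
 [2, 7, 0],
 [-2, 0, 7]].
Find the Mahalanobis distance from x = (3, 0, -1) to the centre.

Step 1 — centre the observation: (x - mu) = (2, 0, -1).

Step 2 — invert Sigma (cofactor / det for 3×3, or solve directly):
  Sigma^{-1} = [[0.2593, -0.0741, 0.0741],
 [-0.0741, 0.164, -0.0212],
 [0.0741, -0.0212, 0.164]].

Step 3 — form the quadratic (x - mu)^T · Sigma^{-1} · (x - mu):
  Sigma^{-1} · (x - mu) = (0.4444, -0.127, -0.0159).
  (x - mu)^T · [Sigma^{-1} · (x - mu)] = (2)·(0.4444) + (0)·(-0.127) + (-1)·(-0.0159) = 0.9048.

Step 4 — take square root: d = √(0.9048) ≈ 0.9512.

d(x, mu) = √(0.9048) ≈ 0.9512


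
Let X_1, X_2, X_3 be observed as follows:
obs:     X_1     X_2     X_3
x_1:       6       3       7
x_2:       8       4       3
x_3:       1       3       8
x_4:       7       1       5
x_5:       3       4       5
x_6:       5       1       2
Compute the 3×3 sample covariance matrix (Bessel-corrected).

Step 1 — column means:
  mean(X_1) = (6 + 8 + 1 + 7 + 3 + 5) / 6 = 30/6 = 5
  mean(X_2) = (3 + 4 + 3 + 1 + 4 + 1) / 6 = 16/6 = 2.6667
  mean(X_3) = (7 + 3 + 8 + 5 + 5 + 2) / 6 = 30/6 = 5

Step 2 — sample covariance S[i,j] = (1/(n-1)) · Σ_k (x_{k,i} - mean_i) · (x_{k,j} - mean_j), with n-1 = 5.
  S[X_1,X_1] = ((1)·(1) + (3)·(3) + (-4)·(-4) + (2)·(2) + (-2)·(-2) + (0)·(0)) / 5 = 34/5 = 6.8
  S[X_1,X_2] = ((1)·(0.3333) + (3)·(1.3333) + (-4)·(0.3333) + (2)·(-1.6667) + (-2)·(1.3333) + (0)·(-1.6667)) / 5 = -3/5 = -0.6
  S[X_1,X_3] = ((1)·(2) + (3)·(-2) + (-4)·(3) + (2)·(0) + (-2)·(0) + (0)·(-3)) / 5 = -16/5 = -3.2
  S[X_2,X_2] = ((0.3333)·(0.3333) + (1.3333)·(1.3333) + (0.3333)·(0.3333) + (-1.6667)·(-1.6667) + (1.3333)·(1.3333) + (-1.6667)·(-1.6667)) / 5 = 9.3333/5 = 1.8667
  S[X_2,X_3] = ((0.3333)·(2) + (1.3333)·(-2) + (0.3333)·(3) + (-1.6667)·(0) + (1.3333)·(0) + (-1.6667)·(-3)) / 5 = 4/5 = 0.8
  S[X_3,X_3] = ((2)·(2) + (-2)·(-2) + (3)·(3) + (0)·(0) + (0)·(0) + (-3)·(-3)) / 5 = 26/5 = 5.2

S is symmetric (S[j,i] = S[i,j]). Assembling:

S = [[6.8, -0.6, -3.2],
 [-0.6, 1.8667, 0.8],
 [-3.2, 0.8, 5.2]]


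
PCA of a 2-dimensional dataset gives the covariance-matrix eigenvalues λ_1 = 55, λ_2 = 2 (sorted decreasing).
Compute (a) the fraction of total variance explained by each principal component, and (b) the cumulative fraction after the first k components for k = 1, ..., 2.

Step 1 — total variance = trace(Sigma) = Σ λ_i = 55 + 2 = 57.

Step 2 — fraction explained by component i = λ_i / Σ λ:
  PC1: 55/57 = 0.9649
  PC2: 2/57 = 0.0351

Step 3 — cumulative fraction after k components = (λ_1 + ... + λ_k) / Σ λ:
  k = 1: 55/57 = 0.9649
  k = 2: (55 + 2)/57 = 57/57 = 1

Summary (fraction, with percent):

explained: PC1 0.9649 (96.49%), PC2 0.0351 (3.51%);  cumulative: 0.9649, 1


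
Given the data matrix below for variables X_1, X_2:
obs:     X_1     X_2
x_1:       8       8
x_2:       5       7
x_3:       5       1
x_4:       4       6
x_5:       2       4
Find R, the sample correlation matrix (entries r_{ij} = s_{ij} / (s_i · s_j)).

Step 1 — column means:
  mean(X_1) = (8 + 5 + 5 + 4 + 2) / 5 = 24/5 = 4.8
  mean(X_2) = (8 + 7 + 1 + 6 + 4) / 5 = 26/5 = 5.2

Step 2 — sample variances and covariances s[i,j] = (1/(n-1)) · Σ_k (x_{k,i} - mean_i) · (x_{k,j} - mean_j), with n-1 = 4:
  s[X_1,X_1] = ((3.2)·(3.2) + (0.2)·(0.2) + (0.2)·(0.2) + (-0.8)·(-0.8) + (-2.8)·(-2.8)) / 4 = 18.8/4 = 4.7
  s[X_1,X_2] = ((3.2)·(2.8) + (0.2)·(1.8) + (0.2)·(-4.2) + (-0.8)·(0.8) + (-2.8)·(-1.2)) / 4 = 11.2/4 = 2.8
  s[X_2,X_2] = ((2.8)·(2.8) + (1.8)·(1.8) + (-4.2)·(-4.2) + (0.8)·(0.8) + (-1.2)·(-1.2)) / 4 = 30.8/4 = 7.7
  Sample standard deviations s_i = √(s[i,i]):
  s(X_1) = √(4.7) = 2.1679
  s(X_2) = √(7.7) = 2.7749

Step 3 — r_{ij} = s_{ij} / (s_i · s_j):
  r[X_1,X_1] = 1 (diagonal).
  r[X_1,X_2] = 2.8 / (2.1679 · 2.7749) = 2.8 / 6.0158 = 0.4654
  r[X_2,X_2] = 1 (diagonal).

R is symmetric with unit diagonal. Assembling:

R = [[1, 0.4654],
 [0.4654, 1]]


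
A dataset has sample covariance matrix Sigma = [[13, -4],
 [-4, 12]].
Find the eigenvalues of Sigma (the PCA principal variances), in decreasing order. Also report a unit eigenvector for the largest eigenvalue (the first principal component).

Step 1 — characteristic polynomial of 2×2 Sigma:
  det(Sigma - λI) = λ² - trace · λ + det = 0.
  trace = 13 + 12 = 25, det = 13·12 - (-4)² = 140.
Step 2 — discriminant:
  Δ = trace² - 4·det = 625 - 560 = 65.
Step 3 — eigenvalues:
  λ = (trace ± √Δ)/2 = (25 ± 8.0623)/2,
  λ_1 = 16.5311,  λ_2 = 8.4689.

Step 4 — unit eigenvector for λ_1: solve (Sigma - λ_1 I)v = 0. First row:
  (13 - 16.5311)·v_x + (-4)·v_y = 0, i.e. (-3.5311)·v_x + (-4)·v_y = 0,
  so v ∝ (b, λ_1 - a) = (-4, 3.5311); multiply by -1 so the first entry is positive: u = (4, -3.5311).
  ||u|| = √((4)² + (-3.5311)²) = √(28.4689) ≈ 5.3356,
  v_1 = u/||u|| ≈ (0.7497, -0.6618) (||v_1|| = 1).

λ_1 = 16.5311,  λ_2 = 8.4689;  v_1 ≈ (0.7497, -0.6618)


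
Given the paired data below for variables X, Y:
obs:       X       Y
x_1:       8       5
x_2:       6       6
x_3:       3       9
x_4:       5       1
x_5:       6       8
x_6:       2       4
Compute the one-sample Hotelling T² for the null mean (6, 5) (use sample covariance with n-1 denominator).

Step 1 — sample mean vector:
  mean(X) = (8 + 6 + 3 + 5 + 6 + 2) / 6 = 30/6 = 5
  mean(Y) = (5 + 6 + 9 + 1 + 8 + 4) / 6 = 33/6 = 5.5
  x̄ = (5, 5.5),  deviation x̄ - mu_0 = (5, 5.5) - (6, 5) = (-1, 0.5).

Step 2 — sample covariance matrix, S[i,j] = (1/(n-1)) · Σ_k (x_{k,i} - mean_i) · (x_{k,j} - mean_j), divisor n-1 = 5:
  S[X,X] = ((3)·(3) + (1)·(1) + (-2)·(-2) + (0)·(0) + (1)·(1) + (-3)·(-3)) / 5 = 24/5 = 4.8
  S[X,Y] = ((3)·(-0.5) + (1)·(0.5) + (-2)·(3.5) + (0)·(-4.5) + (1)·(2.5) + (-3)·(-1.5)) / 5 = -1/5 = -0.2
  S[Y,Y] = ((-0.5)·(-0.5) + (0.5)·(0.5) + (3.5)·(3.5) + (-4.5)·(-4.5) + (2.5)·(2.5) + (-1.5)·(-1.5)) / 5 = 41.5/5 = 8.3
  S = [[4.8, -0.2],
 [-0.2, 8.3]].

Step 3 — invert S. det(S) = 4.8·8.3 - (-0.2)² = 39.8.
  S^{-1} = (1/det) · [[d, -b], [-b, a]] = [[0.2085, 0.005],
 [0.005, 0.1206]].

Step 4 — quadratic form (x̄ - mu_0)^T · S^{-1} · (x̄ - mu_0):
  S^{-1} · (x̄ - mu_0) = (-0.206, 0.0553),
  (x̄ - mu_0)^T · [...] = (-1)·(-0.206) + (0.5)·(0.0553) = 0.2337.

Step 5 — scale by n: T² = 6 · 0.2337 = 1.402.

T² ≈ 1.402


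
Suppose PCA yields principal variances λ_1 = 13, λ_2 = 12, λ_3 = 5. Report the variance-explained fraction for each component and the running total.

Step 1 — total variance = trace(Sigma) = Σ λ_i = 13 + 12 + 5 = 30.

Step 2 — fraction explained by component i = λ_i / Σ λ:
  PC1: 13/30 = 0.4333
  PC2: 12/30 = 0.4
  PC3: 5/30 = 0.1667

Step 3 — cumulative fraction after k components = (λ_1 + ... + λ_k) / Σ λ:
  k = 1: 13/30 = 0.4333
  k = 2: (13 + 12)/30 = 25/30 = 0.8333
  k = 3: (13 + 12 + 5)/30 = 30/30 = 1

Summary (fraction, with percent):

explained: PC1 0.4333 (43.33%), PC2 0.4 (40%), PC3 0.1667 (16.67%);  cumulative: 0.4333, 0.8333, 1


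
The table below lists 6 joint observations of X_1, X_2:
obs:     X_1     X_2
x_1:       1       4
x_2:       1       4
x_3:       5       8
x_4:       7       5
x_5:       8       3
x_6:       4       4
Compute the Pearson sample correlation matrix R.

Step 1 — column means:
  mean(X_1) = (1 + 1 + 5 + 7 + 8 + 4) / 6 = 26/6 = 4.3333
  mean(X_2) = (4 + 4 + 8 + 5 + 3 + 4) / 6 = 28/6 = 4.6667

Step 2 — sample variances and covariances s[i,j] = (1/(n-1)) · Σ_k (x_{k,i} - mean_i) · (x_{k,j} - mean_j), with n-1 = 5:
  s[X_1,X_1] = ((-3.3333)·(-3.3333) + (-3.3333)·(-3.3333) + (0.6667)·(0.6667) + (2.6667)·(2.6667) + (3.6667)·(3.6667) + (-0.3333)·(-0.3333)) / 5 = 43.3333/5 = 8.6667
  s[X_1,X_2] = ((-3.3333)·(-0.6667) + (-3.3333)·(-0.6667) + (0.6667)·(3.3333) + (2.6667)·(0.3333) + (3.6667)·(-1.6667) + (-0.3333)·(-0.6667)) / 5 = 1.6667/5 = 0.3333
  s[X_2,X_2] = ((-0.6667)·(-0.6667) + (-0.6667)·(-0.6667) + (3.3333)·(3.3333) + (0.3333)·(0.3333) + (-1.6667)·(-1.6667) + (-0.6667)·(-0.6667)) / 5 = 15.3333/5 = 3.0667
  Sample standard deviations s_i = √(s[i,i]):
  s(X_1) = √(8.6667) = 2.9439
  s(X_2) = √(3.0667) = 1.7512

Step 3 — r_{ij} = s_{ij} / (s_i · s_j):
  r[X_1,X_1] = 1 (diagonal).
  r[X_1,X_2] = 0.3333 / (2.9439 · 1.7512) = 0.3333 / 5.1554 = 0.0647
  r[X_2,X_2] = 1 (diagonal).

R is symmetric with unit diagonal. Assembling:

R = [[1, 0.0647],
 [0.0647, 1]]


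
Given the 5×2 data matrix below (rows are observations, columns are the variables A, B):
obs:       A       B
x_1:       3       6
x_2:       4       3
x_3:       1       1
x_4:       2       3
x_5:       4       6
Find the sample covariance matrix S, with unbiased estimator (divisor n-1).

Step 1 — column means:
  mean(A) = (3 + 4 + 1 + 2 + 4) / 5 = 14/5 = 2.8
  mean(B) = (6 + 3 + 1 + 3 + 6) / 5 = 19/5 = 3.8

Step 2 — sample covariance S[i,j] = (1/(n-1)) · Σ_k (x_{k,i} - mean_i) · (x_{k,j} - mean_j), with n-1 = 4.
  S[A,A] = ((0.2)·(0.2) + (1.2)·(1.2) + (-1.8)·(-1.8) + (-0.8)·(-0.8) + (1.2)·(1.2)) / 4 = 6.8/4 = 1.7
  S[A,B] = ((0.2)·(2.2) + (1.2)·(-0.8) + (-1.8)·(-2.8) + (-0.8)·(-0.8) + (1.2)·(2.2)) / 4 = 7.8/4 = 1.95
  S[B,B] = ((2.2)·(2.2) + (-0.8)·(-0.8) + (-2.8)·(-2.8) + (-0.8)·(-0.8) + (2.2)·(2.2)) / 4 = 18.8/4 = 4.7

S is symmetric (S[j,i] = S[i,j]). Assembling:

S = [[1.7, 1.95],
 [1.95, 4.7]]


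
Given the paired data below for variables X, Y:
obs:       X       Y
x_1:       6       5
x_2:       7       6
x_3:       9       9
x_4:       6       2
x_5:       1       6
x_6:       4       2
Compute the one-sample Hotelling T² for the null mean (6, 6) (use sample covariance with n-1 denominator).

Step 1 — sample mean vector:
  mean(X) = (6 + 7 + 9 + 6 + 1 + 4) / 6 = 33/6 = 5.5
  mean(Y) = (5 + 6 + 9 + 2 + 6 + 2) / 6 = 30/6 = 5
  x̄ = (5.5, 5),  deviation x̄ - mu_0 = (5.5, 5) - (6, 6) = (-0.5, -1).

Step 2 — sample covariance matrix, S[i,j] = (1/(n-1)) · Σ_k (x_{k,i} - mean_i) · (x_{k,j} - mean_j), divisor n-1 = 5:
  S[X,X] = ((0.5)·(0.5) + (1.5)·(1.5) + (3.5)·(3.5) + (0.5)·(0.5) + (-4.5)·(-4.5) + (-1.5)·(-1.5)) / 5 = 37.5/5 = 7.5
  S[X,Y] = ((0.5)·(0) + (1.5)·(1) + (3.5)·(4) + (0.5)·(-3) + (-4.5)·(1) + (-1.5)·(-3)) / 5 = 14/5 = 2.8
  S[Y,Y] = ((0)·(0) + (1)·(1) + (4)·(4) + (-3)·(-3) + (1)·(1) + (-3)·(-3)) / 5 = 36/5 = 7.2
  S = [[7.5, 2.8],
 [2.8, 7.2]].

Step 3 — invert S. det(S) = 7.5·7.2 - (2.8)² = 46.16.
  S^{-1} = (1/det) · [[d, -b], [-b, a]] = [[0.156, -0.0607],
 [-0.0607, 0.1625]].

Step 4 — quadratic form (x̄ - mu_0)^T · S^{-1} · (x̄ - mu_0):
  S^{-1} · (x̄ - mu_0) = (-0.0173, -0.1321),
  (x̄ - mu_0)^T · [...] = (-0.5)·(-0.0173) + (-1)·(-0.1321) = 0.1408.

Step 5 — scale by n: T² = 6 · 0.1408 = 0.8449.

T² ≈ 0.8449


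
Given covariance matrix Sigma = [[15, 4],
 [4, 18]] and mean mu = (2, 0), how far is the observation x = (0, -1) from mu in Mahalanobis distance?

Step 1 — centre the observation: (x - mu) = (-2, -1).

Step 2 — invert Sigma. det(Sigma) = 15·18 - (4)² = 254.
  Sigma^{-1} = (1/det) · [[d, -b], [-b, a]] = [[0.0709, -0.0157],
 [-0.0157, 0.0591]].

Step 3 — form the quadratic (x - mu)^T · Sigma^{-1} · (x - mu):
  Sigma^{-1} · (x - mu) = (-0.126, -0.0276).
  (x - mu)^T · [Sigma^{-1} · (x - mu)] = (-2)·(-0.126) + (-1)·(-0.0276) = 0.2795.

Step 4 — take square root: d = √(0.2795) ≈ 0.5287.

d(x, mu) = √(0.2795) ≈ 0.5287


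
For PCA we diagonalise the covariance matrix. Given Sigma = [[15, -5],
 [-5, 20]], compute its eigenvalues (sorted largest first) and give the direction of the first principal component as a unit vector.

Step 1 — characteristic polynomial of 2×2 Sigma:
  det(Sigma - λI) = λ² - trace · λ + det = 0.
  trace = 15 + 20 = 35, det = 15·20 - (-5)² = 275.
Step 2 — discriminant:
  Δ = trace² - 4·det = 1225 - 1100 = 125.
Step 3 — eigenvalues:
  λ = (trace ± √Δ)/2 = (35 ± 11.1803)/2,
  λ_1 = 23.0902,  λ_2 = 11.9098.

Step 4 — unit eigenvector for λ_1: solve (Sigma - λ_1 I)v = 0. First row:
  (15 - 23.0902)·v_x + (-5)·v_y = 0, i.e. (-8.0902)·v_x + (-5)·v_y = 0,
  so v ∝ (b, λ_1 - a) = (-5, 8.0902); multiply by -1 so the first entry is positive: u = (5, -8.0902).
  ||u|| = √((5)² + (-8.0902)²) = √(90.4508) ≈ 9.5106,
  v_1 = u/||u|| ≈ (0.5257, -0.8507) (||v_1|| = 1).

λ_1 = 23.0902,  λ_2 = 11.9098;  v_1 ≈ (0.5257, -0.8507)
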